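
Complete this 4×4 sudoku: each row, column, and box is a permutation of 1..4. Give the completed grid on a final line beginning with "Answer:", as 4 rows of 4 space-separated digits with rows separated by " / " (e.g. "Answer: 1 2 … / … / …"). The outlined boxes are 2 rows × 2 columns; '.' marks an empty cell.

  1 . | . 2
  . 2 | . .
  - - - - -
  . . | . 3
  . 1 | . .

Step 1. [r3c2∈{4}] r3c2 has the single candidate 4. So r3c2=4.
Step 2. [r1c3∈{3,4}] r1c3 is the only open cell in row 1 admitting 4. So r1c3=4.
Step 3. [r4c3∈{2}] r4c3 is down to just 2. So r4c3=2.
Step 4. [r2c3∈{1,3}] in col 3, 3 fits only at r2c3 ⇒ r2c3=3.
Step 5. [r2c4∈{1}] r2c4 is down to just 1, so r2c4=1.
Step 6. [r3c1∈{2}] r3c1's peers cover all but 2. So r3c1=2.
Step 7. [r2c1∈{4}] only 4 remains possible at r2c1. So r2c1=4.
Step 8. [r1c2∈{3}] r1c2 has the single candidate 3 ⇒ r1c2=3.
Step 9. [r4c4∈{4}] only 4 remains possible at r4c4. So r4c4=4.
Step 10. [r4c1∈{3}] only 3 remains possible at r4c1, so r4c1=3.
Step 11. [r3c3∈{1}] r3c3's peers cover all but 1 ⇒ r3c3=1.

Answer: 1 3 4 2 / 4 2 3 1 / 2 4 1 3 / 3 1 2 4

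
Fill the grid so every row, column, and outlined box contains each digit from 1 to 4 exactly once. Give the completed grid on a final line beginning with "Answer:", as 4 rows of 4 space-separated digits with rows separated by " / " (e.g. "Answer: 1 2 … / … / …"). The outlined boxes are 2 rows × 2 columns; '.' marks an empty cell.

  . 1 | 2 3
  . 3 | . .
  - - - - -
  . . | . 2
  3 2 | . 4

Step 1. [r3c1∈{1,4}] in col 1, 1 fits only at r3c1. So r3c1=1.
Step 2. [r2c3∈{1,4}] in col 3, 4 fits only at r2c3 ⇒ r2c3=4.
Step 3. [r3c3∈{3}] nothing but 3 survives at r3c3. So r3c3=3.
Step 4. [r3c2∈{4}] r3c2's peers cover all but 4, so r3c2=4.
Step 5. [r4c3∈{1}] only 1 remains possible at r4c3, so r4c3=1.
Step 6. [r2c4∈{1}] r2c4 is down to just 1 ⇒ r2c4=1.
Step 7. [r1c1∈{4}] nothing but 4 survives at r1c1. So r1c1=4.
Step 8. [r2c1∈{2}] only 2 remains possible at r2c1, so r2c1=2.

Answer: 4 1 2 3 / 2 3 4 1 / 1 4 3 2 / 3 2 1 4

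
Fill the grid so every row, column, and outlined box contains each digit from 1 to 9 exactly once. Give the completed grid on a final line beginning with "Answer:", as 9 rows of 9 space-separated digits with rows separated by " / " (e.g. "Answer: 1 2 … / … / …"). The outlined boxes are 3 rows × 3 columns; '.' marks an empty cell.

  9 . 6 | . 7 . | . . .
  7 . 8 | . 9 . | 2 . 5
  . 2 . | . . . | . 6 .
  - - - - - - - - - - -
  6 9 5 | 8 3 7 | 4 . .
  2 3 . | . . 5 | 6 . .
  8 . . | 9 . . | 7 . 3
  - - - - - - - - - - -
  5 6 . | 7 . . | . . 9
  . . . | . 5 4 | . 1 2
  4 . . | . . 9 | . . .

Step 1. [r3c1∈{1,3}] 1 has one home in col 1: r3c1, so r3c1=1.
Step 2. [r3c3∈{3,4}] across box 1, 3 lands solely at r3c3, so r3c3=3.
Step 3. [r9c8∈{3,5,7,8}] across col 8, 7 lands solely at r9c8, so r9c8=7.
Step 4. [r3c6∈{8}] r3c6 has the single candidate 8, so r3c6=8.
Step 5. [r3c5∈{4}] nothing but 4 survives at r3c5. So r3c5=4.
Step 6. [r5c5∈{1}] r5c5's peers cover all but 1, so r5c5=1.
Step 7. [r1c9∈{1,4,8}] r1c9 is the only open cell in col 9 admitting 4 ⇒ r1c9=4.
Step 8. [r2c8∈{3}] r2c8 is down to just 3. So r2c8=3.
Step 9. [r8c4∈{3,6}] r8c4 is the only open cell in row 8 admitting 6 ⇒ r8c4=6.
Step 10. [r2c4∈{1}] r2c4 is down to just 1, so r2c4=1.
Step 11. [r7c6∈{1,2,3}] r7c6 is the only open cell in col 6 admitting 1. So r7c6=1.
Step 12. [r9c4∈{2,3}] r9c4 is the only open cell in box 8 admitting 3 ⇒ r9c4=3.
Step 13. [r1c8∈{8}] r1c8 has the single candidate 8, so r1c8=8.
Step 14. [r5c3∈{4,7}] across row 5, 7 lands solely at r5c3 ⇒ r5c3=7.
Step 15. [r7c7∈{3,8}] r7c7 is the only open cell in row 7 admitting 3, so r7c7=3.
Step 16. [r8c7∈{8}] only 8 remains possible at r8c7 ⇒ r8c7=8.
Step 17. [r1c4∈{2,5}] in col 4, 2 fits only at r1c4. So r1c4=2.
Step 18. [r6c6∈{2,6}] in col 6, 2 fits only at r6c6. So r6c6=2.
Step 19. [r9c2∈{1,8}] in col 2, 8 fits only at r9c2. So r9c2=8.
Step 20. [r9c3∈{1,2}] across row 9, 1 lands solely at r9c3, so r9c3=1.
Step 21. [r6c3∈{4}] r6c3 is down to just 4, so r6c3=4.
Step 22. [r7c5∈{2,8}] 8 has one home in row 7: r7c5 ⇒ r7c5=8.
Step 23. [r4c9∈{1}] r4c9 has the single candidate 1, so r4c9=1.
Step 24. [r1c7∈{1}] only 1 remains possible at r1c7 ⇒ r1c7=1.
Step 25. [r8c1∈{3}] nothing but 3 survives at r8c1. So r8c1=3.
Step 26. [r9c7∈{5}] r9c7 has the single candidate 5. So r9c7=5.
Step 27. [r8c2∈{7}] r8c2 is down to just 7 ⇒ r8c2=7.
Step 28. [r5c4∈{4}] r5c4's peers cover all but 4 ⇒ r5c4=4.
Step 29. [r6c2∈{1}] only 1 remains possible at r6c2. So r6c2=1.
Step 30. [r9c5∈{2}] nothing but 2 survives at r9c5 ⇒ r9c5=2.
Step 31. [r9c9∈{6}] r9c9 has the single candidate 6. So r9c9=6.
Step 32. [r7c8∈{4}] nothing but 4 survives at r7c8, so r7c8=4.
Step 33. [r3c9∈{7}] r3c9 has the single candidate 7 ⇒ r3c9=7.
Step 34. [r8c3∈{9}] only 9 remains possible at r8c3. So r8c3=9.
Step 35. [r6c8∈{5}] r6c8 has the single candidate 5 ⇒ r6c8=5.
Step 36. [r5c9∈{8}] only 8 remains possible at r5c9. So r5c9=8.
Step 37. [r3c4∈{5}] r3c4 has the single candidate 5 ⇒ r3c4=5.
Step 38. [r4c8∈{2}] only 2 remains possible at r4c8. So r4c8=2.
Step 39. [r6c5∈{6}] r6c5 is down to just 6 ⇒ r6c5=6.
Step 40. [r7c3∈{2}] nothing but 2 survives at r7c3 ⇒ r7c3=2.
Step 41. [r2c6∈{6}] r2c6 has the single candidate 6. So r2c6=6.
Step 42. [r1c2∈{5}] r1c2's peers cover all but 5 ⇒ r1c2=5.
Step 43. [r1c6∈{3}] nothing but 3 survives at r1c6, so r1c6=3.
Step 44. [r5c8∈{9}] r5c8 is down to just 9 ⇒ r5c8=9.
Step 45. [r3c7∈{9}] r3c7 has the single candidate 9 ⇒ r3c7=9.
Step 46. [r2c2∈{4}] only 4 remains possible at r2c2 ⇒ r2c2=4.

Answer: 9 5 6 2 7 3 1 8 4 / 7 4 8 1 9 6 2 3 5 / 1 2 3 5 4 8 9 6 7 / 6 9 5 8 3 7 4 2 1 / 2 3 7 4 1 5 6 9 8 / 8 1 4 9 6 2 7 5 3 / 5 6 2 7 8 1 3 4 9 / 3 7 9 6 5 4 8 1 2 / 4 8 1 3 2 9 5 7 6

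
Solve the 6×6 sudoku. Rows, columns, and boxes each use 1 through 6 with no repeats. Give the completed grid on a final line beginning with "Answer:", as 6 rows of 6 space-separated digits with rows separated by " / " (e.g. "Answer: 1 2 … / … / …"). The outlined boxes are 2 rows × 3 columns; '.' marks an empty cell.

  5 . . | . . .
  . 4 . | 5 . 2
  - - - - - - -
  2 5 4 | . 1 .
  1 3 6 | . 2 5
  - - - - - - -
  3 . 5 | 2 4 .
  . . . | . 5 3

Step 1. [r2c3∈{1,3}] row 2 places 1 nowhere but r2c3. So r2c3=1.
Step 2. [r1c6∈{1,4,6}] r1c6 is the only open cell in col 6 admitting 4. So r1c6=4.
Step 3. [r5c6∈{1,6}] col 6 places 1 nowhere but r5c6 ⇒ r5c6=1.
Step 4. [r6c4∈{6}] r6c4 is down to just 6 ⇒ r6c4=6.
Step 5. [r1c3∈{2,3}] 3 has one home in col 3: r1c3, so r1c3=3.
Step 6. [r1c5∈{6}] r1c5 is down to just 6 ⇒ r1c5=6.
Step 7. [r6c3∈{2}] only 2 remains possible at r6c3 ⇒ r6c3=2.
Step 8. [r1c4∈{1}] r1c4's peers cover all but 1 ⇒ r1c4=1.
Step 9. [r4c4∈{4}] r4c4 is down to just 4. So r4c4=4.
Step 10. [r2c5∈{3}] r2c5 is down to just 3. So r2c5=3.
Step 11. [r3c4∈{3}] r3c4 is down to just 3. So r3c4=3.
Step 12. [r3c6∈{6}] nothing but 6 survives at r3c6, so r3c6=6.
Step 13. [r2c1∈{6}] r2c1 has the single candidate 6. So r2c1=6.
Step 14. [r1c2∈{2}] r1c2's peers cover all but 2. So r1c2=2.
Step 15. [r5c2∈{6}] only 6 remains possible at r5c2, so r5c2=6.
Step 16. [r6c2∈{1}] r6c2's peers cover all but 1, so r6c2=1.
Step 17. [r6c1∈{4}] only 4 remains possible at r6c1 ⇒ r6c1=4.

Answer: 5 2 3 1 6 4 / 6 4 1 5 3 2 / 2 5 4 3 1 6 / 1 3 6 4 2 5 / 3 6 5 2 4 1 / 4 1 2 6 5 3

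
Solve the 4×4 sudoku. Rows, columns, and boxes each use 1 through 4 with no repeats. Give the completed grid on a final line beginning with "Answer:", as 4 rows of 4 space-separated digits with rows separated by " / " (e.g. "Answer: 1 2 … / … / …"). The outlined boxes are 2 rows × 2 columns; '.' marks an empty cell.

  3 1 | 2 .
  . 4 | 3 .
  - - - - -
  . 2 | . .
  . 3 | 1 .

Step 1. [r3c3∈{4}] r3c3 has the single candidate 4. So r3c3=4.
Step 2. [r3c4∈{3}] nothing but 3 survives at r3c4 ⇒ r3c4=3.
Step 3. [r3c1∈{1}] only 1 remains possible at r3c1 ⇒ r3c1=1.
Step 4. [r2c1∈{2}] r2c1 is down to just 2. So r2c1=2.
Step 5. [r4c4∈{2}] r4c4's peers cover all but 2. So r4c4=2.
Step 6. [r1c4∈{4}] r1c4 has the single candidate 4, so r1c4=4.
Step 7. [r2c4∈{1}] r2c4 is down to just 1 ⇒ r2c4=1.
Step 8. [r4c1∈{4}] r4c1's peers cover all but 4 ⇒ r4c1=4.

Answer: 3 1 2 4 / 2 4 3 1 / 1 2 4 3 / 4 3 1 2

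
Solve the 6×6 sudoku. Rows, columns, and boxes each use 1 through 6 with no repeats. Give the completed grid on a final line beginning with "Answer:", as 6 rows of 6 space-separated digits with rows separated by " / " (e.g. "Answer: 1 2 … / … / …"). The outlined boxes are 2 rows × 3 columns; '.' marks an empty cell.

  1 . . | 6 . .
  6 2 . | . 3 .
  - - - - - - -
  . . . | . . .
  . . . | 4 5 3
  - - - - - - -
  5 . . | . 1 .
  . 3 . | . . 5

Step 1. [r6c4∈{2}] nothing but 2 survives at r6c4. So r6c4=2.
Step 2. [r6c1∈{4}] r6c1 is down to just 4. So r6c1=4.
Step 3. [r5c2∈{6}] r5c2 has the single candidate 6, so r5c2=6.
Step 4. [r1c5∈{2,4}] 4 has one home in col 5: r1c5 ⇒ r1c5=4.
Step 5. [r3c6∈{1,2,6}] col 6 places 6 nowhere but r3c6, so r3c6=6.
Step 6. [r4c2∈{1}] r4c2 has the single candidate 1 ⇒ r4c2=1.
Step 7. [r1c2∈{5}] r1c2's peers cover all but 5, so r1c2=5.
Step 8. [r4c1∈{2}] nothing but 2 survives at r4c1 ⇒ r4c1=2.
Step 9. [r3c3∈{3,4,5}] row 3 places 5 nowhere but r3c3 ⇒ r3c3=5.
Step 10. [r2c4∈{1,5}] in row 2, 5 fits only at r2c4. So r2c4=5.
Step 11. [r3c2∈{4}] nothing but 4 survives at r3c2 ⇒ r3c2=4.
Step 12. [r3c4∈{1}] r3c4 is down to just 1. So r3c4=1.
Step 13. [r1c6∈{2}] r1c6 is down to just 2 ⇒ r1c6=2.
Step 14. [r2c6∈{1}] nothing but 1 survives at r2c6. So r2c6=1.
Step 15. [r6c5∈{6}] r6c5 has the single candidate 6. So r6c5=6.
Step 16. [r6c3∈{1}] r6c3's peers cover all but 1 ⇒ r6c3=1.
Step 17. [r5c6∈{4}] r5c6 is down to just 4, so r5c6=4.
Step 18. [r4c3∈{6}] nothing but 6 survives at r4c3. So r4c3=6.
Step 19. [r3c1∈{3}] r3c1 has the single candidate 3. So r3c1=3.
Step 20. [r5c3∈{2}] r5c3's peers cover all but 2. So r5c3=2.
Step 21. [r1c3∈{3}] nothing but 3 survives at r1c3. So r1c3=3.
Step 22. [r5c4∈{3}] r5c4's peers cover all but 3 ⇒ r5c4=3.
Step 23. [r2c3∈{4}] only 4 remains possible at r2c3. So r2c3=4.
Step 24. [r3c5∈{2}] r3c5's peers cover all but 2. So r3c5=2.

Answer: 1 5 3 6 4 2 / 6 2 4 5 3 1 / 3 4 5 1 2 6 / 2 1 6 4 5 3 / 5 6 2 3 1 4 / 4 3 1 2 6 5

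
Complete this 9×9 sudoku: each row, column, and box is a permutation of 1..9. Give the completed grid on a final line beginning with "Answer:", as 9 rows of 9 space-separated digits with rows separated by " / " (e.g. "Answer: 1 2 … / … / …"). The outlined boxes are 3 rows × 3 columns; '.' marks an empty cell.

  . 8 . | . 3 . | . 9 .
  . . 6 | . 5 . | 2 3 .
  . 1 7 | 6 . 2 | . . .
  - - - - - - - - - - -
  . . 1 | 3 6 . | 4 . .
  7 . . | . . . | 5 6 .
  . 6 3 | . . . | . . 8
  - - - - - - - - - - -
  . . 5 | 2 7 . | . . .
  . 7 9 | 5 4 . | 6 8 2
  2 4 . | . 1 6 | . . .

Step 1. [r2c2∈{9}] r2c2's peers cover all but 9, so r2c2=9.
Step 2. [r2c1∈{4}] only 4 remains possible at r2c1 ⇒ r2c1=4.
Step 3. [r7c2∈{3}] r7c2's peers cover all but 3, so r7c2=3.
Step 4. [r5c3∈{2,4,8}] in col 3, 4 fits only at r5c3, so r5c3=4.
Step 5. [r1c1∈{5}] only 5 remains possible at r1c1, so r1c1=5.
Step 6. [r6c6∈{1,4,5,7,9}] r6c6 is the only open cell in row 6 admitting 5 ⇒ r6c6=5.
Step 7. [r6c1∈{9}] r6c1's peers cover all but 9, so r6c1=9.
Step 8. [r1c6∈{1,4,7}] 4 has one home in col 6: r1c6 ⇒ r1c6=4.
Step 9. [r9c7∈{3,7,9}] 3 has one home in col 7: r9c7. So r9c7=3.
Step 10. [r7c7∈{1,9}] across col 7, 9 lands solely at r7c7 ⇒ r7c7=9.
Step 11. [r7c6∈{8}] r7c6 is down to just 8 ⇒ r7c6=8.
Step 12. [r2c4∈{1,7,8}] row 2 places 8 nowhere but r2c4. So r2c4=8.
Step 13. [r6c5∈{2}] r6c5's peers cover all but 2, so r6c5=2.
Step 14. [r6c4∈{1,4,7}] across row 6, 4 lands solely at r6c4 ⇒ r6c4=4.
Step 15. [r4c6∈{7,9}] box 5 places 7 nowhere but r4c6 ⇒ r4c6=7.
Step 16. [r5c6∈{1,9}] col 6 places 9 nowhere but r5c6, so r5c6=9.
Step 17. [r2c9∈{1,7}] across row 2, 7 lands solely at r2c9 ⇒ r2c9=7.
Step 18. [r1c7∈{1}] only 1 remains possible at r1c7. So r1c7=1.
Step 19. [r6c8∈{1,7}] in row 6, 1 fits only at r6c8. So r6c8=1.
Step 20. [r7c9∈{1,4}] across col 9, 1 lands solely at r7c9 ⇒ r7c9=1.
Step 21. [r9c9∈{5}] r9c9's peers cover all but 5 ⇒ r9c9=5.
Step 22. [r3c9∈{4}] r3c9's peers cover all but 4. So r3c9=4.
Step 23. [r4c8∈{2}] r4c8 has the single candidate 2, so r4c8=2.
Step 24. [r8c6∈{3}] r8c6's peers cover all but 3. So r8c6=3.
Step 25. [r1c9∈{6}] nothing but 6 survives at r1c9 ⇒ r1c9=6.
Step 26. [r4c1∈{8}] r4c1 has the single candidate 8 ⇒ r4c1=8.
Step 27. [r4c9∈{9}] r4c9 is down to just 9 ⇒ r4c9=9.
Step 28. [r7c8∈{4}] r7c8 is down to just 4. So r7c8=4.
Step 29. [r4c2∈{5}] nothing but 5 survives at r4c2 ⇒ r4c2=5.
Step 30. [r3c7∈{8}] only 8 remains possible at r3c7 ⇒ r3c7=8.
Step 31. [r1c4∈{7}] r1c4's peers cover all but 7. So r1c4=7.
Step 32. [r6c7∈{7}] r6c7 has the single candidate 7. So r6c7=7.
Step 33. [r5c4∈{1}] r5c4 is down to just 1, so r5c4=1.
Step 34. [r1c3∈{2}] r1c3's peers cover all but 2 ⇒ r1c3=2.
Step 35. [r5c9∈{3}] r5c9 is down to just 3 ⇒ r5c9=3.
Step 36. [r9c4∈{9}] r9c4 has the single candidate 9 ⇒ r9c4=9.
Step 37. [r3c5∈{9}] only 9 remains possible at r3c5, so r3c5=9.
Step 38. [r5c5∈{8}] r5c5 is down to just 8. So r5c5=8.
Step 39. [r3c8∈{5}] r3c8 is down to just 5, so r3c8=5.
Step 40. [r8c1∈{1}] r8c1 has the single candidate 1. So r8c1=1.
Step 41. [r9c3∈{8}] r9c3 is down to just 8. So r9c3=8.
Step 42. [r2c6∈{1}] r2c6 is down to just 1, so r2c6=1.
Step 43. [r3c1∈{3}] r3c1 has the single candidate 3 ⇒ r3c1=3.
Step 44. [r7c1∈{6}] r7c1 has the single candidate 6 ⇒ r7c1=6.
Step 45. [r9c8∈{7}] r9c8 has the single candidate 7. So r9c8=7.
Step 46. [r5c2∈{2}] only 2 remains possible at r5c2. So r5c2=2.

Answer: 5 8 2 7 3 4 1 9 6 / 4 9 6 8 5 1 2 3 7 / 3 1 7 6 9 2 8 5 4 / 8 5 1 3 6 7 4 2 9 / 7 2 4 1 8 9 5 6 3 / 9 6 3 4 2 5 7 1 8 / 6 3 5 2 7 8 9 4 1 / 1 7 9 5 4 3 6 8 2 / 2 4 8 9 1 6 3 7 5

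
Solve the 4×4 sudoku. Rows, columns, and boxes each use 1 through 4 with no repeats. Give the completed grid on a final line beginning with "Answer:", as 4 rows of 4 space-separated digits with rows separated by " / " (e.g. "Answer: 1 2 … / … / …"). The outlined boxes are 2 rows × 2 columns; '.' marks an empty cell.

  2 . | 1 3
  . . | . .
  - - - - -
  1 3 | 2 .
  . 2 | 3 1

Step 1. [r2c3∈{4}] only 4 remains possible at r2c3. So r2c3=4.
Step 2. [r3c4∈{4}] only 4 remains possible at r3c4 ⇒ r3c4=4.
Step 3. [r2c4∈{2}] r2c4 has the single candidate 2. So r2c4=2.
Step 4. [r4c1∈{4}] r4c1's peers cover all but 4, so r4c1=4.
Step 5. [r2c2∈{1}] r2c2's peers cover all but 1 ⇒ r2c2=1.
Step 6. [r2c1∈{3}] only 3 remains possible at r2c1, so r2c1=3.
Step 7. [r1c2∈{4}] r1c2 is down to just 4 ⇒ r1c2=4.

Answer: 2 4 1 3 / 3 1 4 2 / 1 3 2 4 / 4 2 3 1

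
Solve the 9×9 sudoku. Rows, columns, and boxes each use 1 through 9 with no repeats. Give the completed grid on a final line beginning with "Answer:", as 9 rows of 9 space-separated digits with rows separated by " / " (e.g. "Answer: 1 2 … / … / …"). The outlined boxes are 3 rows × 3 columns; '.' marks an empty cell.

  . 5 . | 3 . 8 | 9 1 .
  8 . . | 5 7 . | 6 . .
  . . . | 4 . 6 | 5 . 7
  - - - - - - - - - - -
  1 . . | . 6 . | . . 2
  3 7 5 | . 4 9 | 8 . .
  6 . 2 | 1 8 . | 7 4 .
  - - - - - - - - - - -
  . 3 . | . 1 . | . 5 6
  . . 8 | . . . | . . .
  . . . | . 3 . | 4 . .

Step 1. [r6c2∈{9}] r6c2's peers cover all but 9, so r6c2=9.
Step 2. [r2c3∈{1,3,4,9}] r2c3 is the only open cell in row 2 admitting 9. So r2c3=9.
Step 3. [r3c1∈{2}] r3c1's peers cover all but 2. So r3c1=2.
Step 4. [r7c7∈{2}] r7c7 has the single candidate 2 ⇒ r7c7=2.
Step 5. [r8c5∈{2,5,9}] r8c5 is the only open cell in col 5 admitting 5, so r8c5=5.
Step 6. [r3c2∈{1}] only 1 remains possible at r3c2, so r3c2=1.
Step 7. [r2c2∈{4}] nothing but 4 survives at r2c2. So r2c2=4.
Step 8. [r1c1∈{7}] r1c1's peers cover all but 7. So r1c1=7.
Step 9. [r2c9∈{3}] r2c9 is down to just 3, so r2c9=3.
Step 10. [r9c9∈{1,8,9}] across col 9, 8 lands solely at r9c9 ⇒ r9c9=8.
Step 11. [r8c9∈{1,9}] r8c9 is the only open cell in col 9 admitting 9 ⇒ r8c9=9.
Step 12. [r4c4∈{7}] only 7 remains possible at r4c4, so r4c4=7.
Step 13. [r8c1∈{4}] r8c1 is down to just 4 ⇒ r8c1=4.
Step 14. [r9c8∈{7}] r9c8 has the single candidate 7, so r9c8=7.
Step 15. [r9c6∈{2}] r9c6 is down to just 2. So r9c6=2.
Step 16. [r4c7∈{3}] r4c7 has the single candidate 3 ⇒ r4c7=3.
Step 17. [r9c2∈{6}] nothing but 6 survives at r9c2. So r9c2=6.
Step 18. [r9c4∈{9}] r9c4's peers cover all but 9. So r9c4=9.
Step 19. [r4c6∈{5}] r4c6 has the single candidate 5. So r4c6=5.
Step 20. [r7c3∈{7}] r7c3 is down to just 7. So r7c3=7.
Step 21. [r2c6∈{1}] r2c6's peers cover all but 1, so r2c6=1.
Step 22. [r3c8∈{8}] r3c8's peers cover all but 8. So r3c8=8.
Step 23. [r8c7∈{1}] r8c7's peers cover all but 1. So r8c7=1.
Step 24. [r7c6∈{4}] r7c6 has the single candidate 4, so r7c6=4.
Step 25. [r5c9∈{1}] only 1 remains possible at r5c9, so r5c9=1.
Step 26. [r8c6∈{7}] r8c6's peers cover all but 7 ⇒ r8c6=7.
Step 27. [r6c9∈{5}] r6c9 is down to just 5, so r6c9=5.
Step 28. [r9c1∈{5}] nothing but 5 survives at r9c1 ⇒ r9c1=5.
Step 29. [r5c4∈{2}] only 2 remains possible at r5c4 ⇒ r5c4=2.
Step 30. [r4c2∈{8}] r4c2 is down to just 8, so r4c2=8.
Step 31. [r5c8∈{6}] r5c8 is down to just 6. So r5c8=6.
Step 32. [r7c1∈{9}] only 9 remains possible at r7c1. So r7c1=9.
Step 33. [r4c8∈{9}] r4c8 has the single candidate 9 ⇒ r4c8=9.
Step 34. [r8c2∈{2}] r8c2 is down to just 2, so r8c2=2.
Step 35. [r8c8∈{3}] nothing but 3 survives at r8c8, so r8c8=3.
Step 36. [r7c4∈{8}] r7c4's peers cover all but 8. So r7c4=8.
Step 37. [r1c3∈{6}] nothing but 6 survives at r1c3 ⇒ r1c3=6.
Step 38. [r8c4∈{6}] r8c4's peers cover all but 6, so r8c4=6.
Step 39. [r3c5∈{9}] r3c5 is down to just 9 ⇒ r3c5=9.
Step 40. [r2c8∈{2}] r2c8 is down to just 2, so r2c8=2.
Step 41. [r3c3∈{3}] only 3 remains possible at r3c3 ⇒ r3c3=3.
Step 42. [r9c3∈{1}] nothing but 1 survives at r9c3, so r9c3=1.
Step 43. [r1c9∈{4}] nothing but 4 survives at r1c9, so r1c9=4.
Step 44. [r1c5∈{2}] only 2 remains possible at r1c5. So r1c5=2.
Step 45. [r4c3∈{4}] only 4 remains possible at r4c3 ⇒ r4c3=4.
Step 46. [r6c6∈{3}] r6c6 has the single candidate 3. So r6c6=3.

Answer: 7 5 6 3 2 8 9 1 4 / 8 4 9 5 7 1 6 2 3 / 2 1 3 4 9 6 5 8 7 / 1 8 4 7 6 5 3 9 2 / 3 7 5 2 4 9 8 6 1 / 6 9 2 1 8 3 7 4 5 / 9 3 7 8 1 4 2 5 6 / 4 2 8 6 5 7 1 3 9 / 5 6 1 9 3 2 4 7 8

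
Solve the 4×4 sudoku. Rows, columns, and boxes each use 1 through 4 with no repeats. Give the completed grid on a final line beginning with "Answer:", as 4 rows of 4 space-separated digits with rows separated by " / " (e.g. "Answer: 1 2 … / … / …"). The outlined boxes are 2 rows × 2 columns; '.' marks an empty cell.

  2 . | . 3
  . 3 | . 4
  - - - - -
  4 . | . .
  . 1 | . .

Step 1. [r3c3∈{1,2,3}] 3 has one home in row 3: r3c3, so r3c3=3.
Step 2. [r4c4∈{2}] nothing but 2 survives at r4c4. So r4c4=2.
Step 3. [r2c1∈{1}] only 1 remains possible at r2c1. So r2c1=1.
Step 4. [r3c4∈{1}] nothing but 1 survives at r3c4. So r3c4=1.
Step 5. [r4c1∈{3}] r4c1 is down to just 3, so r4c1=3.
Step 6. [r4c3∈{4}] nothing but 4 survives at r4c3, so r4c3=4.
Step 7. [r1c3∈{1}] nothing but 1 survives at r1c3 ⇒ r1c3=1.
Step 8. [r2c3∈{2}] nothing but 2 survives at r2c3. So r2c3=2.
Step 9. [r1c2∈{4}] only 4 remains possible at r1c2. So r1c2=4.
Step 10. [r3c2∈{2}] only 2 remains possible at r3c2 ⇒ r3c2=2.

Answer: 2 4 1 3 / 1 3 2 4 / 4 2 3 1 / 3 1 4 2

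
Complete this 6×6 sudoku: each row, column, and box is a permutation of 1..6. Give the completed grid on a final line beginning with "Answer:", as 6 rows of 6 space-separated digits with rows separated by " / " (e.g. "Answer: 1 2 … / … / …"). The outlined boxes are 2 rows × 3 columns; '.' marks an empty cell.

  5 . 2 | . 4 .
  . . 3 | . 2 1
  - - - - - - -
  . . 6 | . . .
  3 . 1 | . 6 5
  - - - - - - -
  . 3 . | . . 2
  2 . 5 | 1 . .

Step 1. [r3c1∈{4}] r3c1 is down to just 4. So r3c1=4.
Step 2. [r2c1∈{6}] r2c1 is down to just 6, so r2c1=6.
Step 3. [r6c6∈{3,4,6}] col 6 places 4 nowhere but r6c6 ⇒ r6c6=4.
Step 4. [r3c6∈{3}] r3c6 has the single candidate 3 ⇒ r3c6=3.
Step 5. [r5c4∈{5,6}] r5c4 is the only open cell in row 5 admitting 6 ⇒ r5c4=6.
Step 6. [r4c2∈{2}] r4c2's peers cover all but 2 ⇒ r4c2=2.
Step 7. [r5c1∈{1}] r5c1 has the single candidate 1. So r5c1=1.
Step 8. [r3c5∈{1}] r3c5 is down to just 1. So r3c5=1.
Step 9. [r4c4∈{4}] nothing but 4 survives at r4c4 ⇒ r4c4=4.
Step 10. [r1c6∈{6}] only 6 remains possible at r1c6, so r1c6=6.
Step 11. [r1c2∈{1}] r1c2's peers cover all but 1 ⇒ r1c2=1.
Step 12. [r5c3∈{4}] only 4 remains possible at r5c3, so r5c3=4.
Step 13. [r3c4∈{2}] only 2 remains possible at r3c4 ⇒ r3c4=2.
Step 14. [r6c2∈{6}] r6c2 has the single candidate 6. So r6c2=6.
Step 15. [r6c5∈{3}] nothing but 3 survives at r6c5. So r6c5=3.
Step 16. [r2c4∈{5}] nothing but 5 survives at r2c4 ⇒ r2c4=5.
Step 17. [r1c4∈{3}] r1c4 is down to just 3, so r1c4=3.
Step 18. [r5c5∈{5}] r5c5's peers cover all but 5 ⇒ r5c5=5.
Step 19. [r2c2∈{4}] r2c2's peers cover all but 4, so r2c2=4.
Step 20. [r3c2∈{5}] r3c2 is down to just 5. So r3c2=5.

Answer: 5 1 2 3 4 6 / 6 4 3 5 2 1 / 4 5 6 2 1 3 / 3 2 1 4 6 5 / 1 3 4 6 5 2 / 2 6 5 1 3 4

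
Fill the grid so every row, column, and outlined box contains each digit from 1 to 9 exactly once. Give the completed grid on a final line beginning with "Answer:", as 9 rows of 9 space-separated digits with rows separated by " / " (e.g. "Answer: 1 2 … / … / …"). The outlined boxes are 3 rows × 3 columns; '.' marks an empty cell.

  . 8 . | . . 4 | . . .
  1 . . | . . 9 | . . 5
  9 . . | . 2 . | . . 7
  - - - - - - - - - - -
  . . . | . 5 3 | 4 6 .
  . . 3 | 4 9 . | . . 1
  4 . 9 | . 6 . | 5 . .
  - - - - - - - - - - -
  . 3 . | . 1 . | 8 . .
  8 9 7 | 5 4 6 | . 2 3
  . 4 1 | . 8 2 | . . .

Step 1. [r1c1∈{2,3,5,6,7}] r1c1 is the only open cell in col 1 admitting 3. So r1c1=3.
Step 2. [r2c2∈{2,6,7}] 7 has one home in box 1: r2c2. So r2c2=7.
Step 3. [r7c6∈{7}] r7c6 has the single candidate 7. So r7c6=7.
Step 4. [r4c9∈{2,8,9}] in row 4, 9 fits only at r4c9 ⇒ r4c9=9.
Step 5. [r6c9∈{2,8}] across col 9, 8 lands solely at r6c9, so r6c9=8.
Step 6. [r5c7∈{2,7}] box 6 places 2 nowhere but r5c7, so r5c7=2.
Step 7. [r2c3∈{2,4,6}] 2 has one home in row 2: r2c3. So r2c3=2.
Step 8. [r3c6∈{1,5,8}] col 6 places 5 nowhere but r3c6. So r3c6=5.
Step 9. [r3c2∈{6}] only 6 remains possible at r3c2. So r3c2=6.
Step 10. [r5c1∈{5,6,7}] in row 5, 6 fits only at r5c1, so r5c1=6.
Step 11. [r2c8∈{3,4,8}] row 2 places 4 nowhere but r2c8, so r2c8=4.
Step 12. [r2c4∈{3,6,8}] in row 2, 8 fits only at r2c4 ⇒ r2c4=8.
Step 13. [r1c4∈{1,6,7}] in col 4, 6 fits only at r1c4. So r1c4=6.
Step 14. [r3c4∈{1,3}] in box 2, 1 fits only at r3c4, so r3c4=1.
Step 15. [r9c1∈{5}] nothing but 5 survives at r9c1 ⇒ r9c1=5.
Step 16. [r9c7∈{6,7,9}] across col 7, 7 lands solely at r9c7. So r9c7=7.
Step 17. [r9c8∈{9}] r9c8 is down to just 9. So r9c8=9.
Step 18. [r3c7∈{3}] only 3 remains possible at r3c7 ⇒ r3c7=3.
Step 19. [r4c1∈{2,7}] r4c1 is the only open cell in col 1 admitting 7. So r4c1=7.
Step 20. [r6c4∈{2,7}] across col 4, 7 lands solely at r6c4, so r6c4=7.
Step 21. [r6c2∈{1,2}] r6c2 is the only open cell in row 6 admitting 2 ⇒ r6c2=2.
Step 22. [r9c9∈{6}] r9c9's peers cover all but 6 ⇒ r9c9=6.
Step 23. [r8c7∈{1}] nothing but 1 survives at r8c7 ⇒ r8c7=1.
Step 24. [r7c8∈{5}] only 5 remains possible at r7c8. So r7c8=5.
Step 25. [r4c4∈{2}] r4c4's peers cover all but 2, so r4c4=2.
Step 26. [r6c6∈{1}] r6c6 has the single candidate 1, so r6c6=1.
Step 27. [r9c4∈{3}] only 3 remains possible at r9c4, so r9c4=3.
Step 28. [r1c9∈{2}] nothing but 2 survives at r1c9. So r1c9=2.
Step 29. [r3c8∈{8}] r3c8 is down to just 8, so r3c8=8.
Step 30. [r7c4∈{9}] only 9 remains possible at r7c4. So r7c4=9.
Step 31. [r1c7∈{9}] r1c7 has the single candidate 9, so r1c7=9.
Step 32. [r5c8∈{7}] r5c8 has the single candidate 7 ⇒ r5c8=7.
Step 33. [r7c9∈{4}] r7c9's peers cover all but 4, so r7c9=4.
Step 34. [r4c2∈{1}] r4c2's peers cover all but 1 ⇒ r4c2=1.
Step 35. [r7c1∈{2}] r7c1's peers cover all but 2, so r7c1=2.
Step 36. [r1c8∈{1}] r1c8's peers cover all but 1 ⇒ r1c8=1.
Step 37. [r3c3∈{4}] r3c3 is down to just 4, so r3c3=4.
Step 38. [r5c2∈{5}] nothing but 5 survives at r5c2 ⇒ r5c2=5.
Step 39. [r2c7∈{6}] r2c7's peers cover all but 6 ⇒ r2c7=6.
Step 40. [r1c5∈{7}] only 7 remains possible at r1c5, so r1c5=7.
Step 41. [r1c3∈{5}] r1c3 has the single candidate 5. So r1c3=5.
Step 42. [r2c5∈{3}] only 3 remains possible at r2c5. So r2c5=3.
Step 43. [r6c8∈{3}] r6c8 has the single candidate 3, so r6c8=3.
Step 44. [r5c6∈{8}] r5c6's peers cover all but 8 ⇒ r5c6=8.
Step 45. [r7c3∈{6}] only 6 remains possible at r7c3, so r7c3=6.
Step 46. [r4c3∈{8}] r4c3's peers cover all but 8, so r4c3=8.

Answer: 3 8 5 6 7 4 9 1 2 / 1 7 2 8 3 9 6 4 5 / 9 6 4 1 2 5 3 8 7 / 7 1 8 2 5 3 4 6 9 / 6 5 3 4 9 8 2 7 1 / 4 2 9 7 6 1 5 3 8 / 2 3 6 9 1 7 8 5 4 / 8 9 7 5 4 6 1 2 3 / 5 4 1 3 8 2 7 9 6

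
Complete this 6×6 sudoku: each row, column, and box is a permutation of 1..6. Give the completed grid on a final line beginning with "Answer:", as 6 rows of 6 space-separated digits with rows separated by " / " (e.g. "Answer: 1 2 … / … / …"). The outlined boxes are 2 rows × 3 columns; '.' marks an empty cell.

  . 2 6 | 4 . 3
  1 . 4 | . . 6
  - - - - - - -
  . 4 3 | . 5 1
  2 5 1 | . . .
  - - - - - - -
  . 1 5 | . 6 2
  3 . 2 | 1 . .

Step 1. [r4c4∈{3,6}] across row 4, 6 lands solely at r4c4 ⇒ r4c4=6.
Step 2. [r4c6∈{4}] r4c6 has the single candidate 4. So r4c6=4.
Step 3. [r2c4∈{2,5}] row 2 places 5 nowhere but r2c4. So r2c4=5.
Step 4. [r3c4∈{2}] r3c4's peers cover all but 2 ⇒ r3c4=2.
Step 5. [r6c5∈{4}] r6c5 has the single candidate 4. So r6c5=4.
Step 6. [r3c1∈{6}] nothing but 6 survives at r3c1 ⇒ r3c1=6.
Step 7. [r6c6∈{5}] nothing but 5 survives at r6c6 ⇒ r6c6=5.
Step 8. [r5c4∈{3}] nothing but 3 survives at r5c4. So r5c4=3.
Step 9. [r2c2∈{3}] r2c2's peers cover all but 3 ⇒ r2c2=3.
Step 10. [r1c5∈{1}] nothing but 1 survives at r1c5. So r1c5=1.
Step 11. [r2c5∈{2}] r2c5's peers cover all but 2 ⇒ r2c5=2.
Step 12. [r4c5∈{3}] only 3 remains possible at r4c5 ⇒ r4c5=3.
Step 13. [r1c1∈{5}] r1c1's peers cover all but 5. So r1c1=5.
Step 14. [r5c1∈{4}] only 4 remains possible at r5c1, so r5c1=4.
Step 15. [r6c2∈{6}] r6c2 has the single candidate 6 ⇒ r6c2=6.

Answer: 5 2 6 4 1 3 / 1 3 4 5 2 6 / 6 4 3 2 5 1 / 2 5 1 6 3 4 / 4 1 5 3 6 2 / 3 6 2 1 4 5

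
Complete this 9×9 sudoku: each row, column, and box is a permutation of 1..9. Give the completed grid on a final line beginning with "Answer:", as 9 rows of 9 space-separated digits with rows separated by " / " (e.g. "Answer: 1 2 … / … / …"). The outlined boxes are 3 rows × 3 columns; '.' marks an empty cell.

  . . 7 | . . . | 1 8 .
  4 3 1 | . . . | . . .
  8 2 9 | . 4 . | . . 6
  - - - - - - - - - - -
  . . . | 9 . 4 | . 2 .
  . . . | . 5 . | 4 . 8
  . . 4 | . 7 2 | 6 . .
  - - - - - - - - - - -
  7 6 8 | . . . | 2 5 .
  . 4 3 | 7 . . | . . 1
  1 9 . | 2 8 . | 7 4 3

Step 1. [r7c9∈{9}] r7c9 has the single candidate 9. So r7c9=9.
Step 2. [r6c9∈{5}] r6c9 has the single candidate 5. So r6c9=5.
Step 3. [r9c6∈{5,6}] in row 9, 6 fits only at r9c6, so r9c6=6.
Step 4. [r4c7∈{3}] nothing but 3 survives at r4c7. So r4c7=3.
Step 5. [r8c6∈{5,9}] box 8 places 5 nowhere but r8c6, so r8c6=5.
Step 6. [r1c1∈{5,6}] box 1 places 6 nowhere but r1c1, so r1c1=6.
Step 7. [r6c4∈{1,3,8}] across box 5, 8 lands solely at r6c4, so r6c4=8.
Step 8. [r2c7∈{5,9}] 9 has one home in col 7: r2c7 ⇒ r2c7=9.
Step 9. [r2c8∈{7}] r2c8 is down to just 7, so r2c8=7.
Step 10. [r4c2∈{1,5,7,8}] 8 has one home in row 4: r4c2, so r4c2=8.
Step 11. [r4c5∈{1,6}] 1 has one home in row 4: r4c5 ⇒ r4c5=1.
Step 12. [r5c6∈{3}] nothing but 3 survives at r5c6 ⇒ r5c6=3.
Step 13. [r2c4∈{5,6}] across row 2, 5 lands solely at r2c4, so r2c4=5.
Step 14. [r1c4∈{3}] r1c4 has the single candidate 3, so r1c4=3.
Step 15. [r4c3∈{5,6}] 6 has one home in row 4: r4c3, so r4c3=6.
Step 16. [r7c6∈{1}] r7c6 has the single candidate 1. So r7c6=1.
Step 17. [r6c2∈{1}] r6c2 has the single candidate 1. So r6c2=1.
Step 18. [r6c8∈{9}] r6c8 has the single candidate 9 ⇒ r6c8=9.
Step 19. [r2c9∈{2}] r2c9 has the single candidate 2 ⇒ r2c9=2.
Step 20. [r5c1∈{2,9}] across row 5, 9 lands solely at r5c1, so r5c1=9.
Step 21. [r1c5∈{2,9}] row 1 places 2 nowhere but r1c5 ⇒ r1c5=2.
Step 22. [r8c7∈{8}] r8c7's peers cover all but 8 ⇒ r8c7=8.
Step 23. [r5c3∈{2}] r5c3's peers cover all but 2. So r5c3=2.
Step 24. [r5c8∈{1}] nothing but 1 survives at r5c8 ⇒ r5c8=1.
Step 25. [r8c1∈{2}] r8c1 is down to just 2. So r8c1=2.
Step 26. [r4c9∈{7}] r4c9 has the single candidate 7. So r4c9=7.
Step 27. [r1c9∈{4}] r1c9 has the single candidate 4, so r1c9=4.
Step 28. [r3c6∈{7}] r3c6's peers cover all but 7, so r3c6=7.
Step 29. [r5c2∈{7}] r5c2's peers cover all but 7. So r5c2=7.
Step 30. [r7c5∈{3}] r7c5 is down to just 3. So r7c5=3.
Step 31. [r3c7∈{5}] nothing but 5 survives at r3c7, so r3c7=5.
Step 32. [r5c4∈{6}] nothing but 6 survives at r5c4. So r5c4=6.
Step 33. [r2c5∈{6}] nothing but 6 survives at r2c5, so r2c5=6.
Step 34. [r2c6∈{8}] r2c6 has the single candidate 8, so r2c6=8.
Step 35. [r4c1∈{5}] r4c1 has the single candidate 5. So r4c1=5.
Step 36. [r8c5∈{9}] r8c5 has the single candidate 9. So r8c5=9.
Step 37. [r7c4∈{4}] r7c4's peers cover all but 4, so r7c4=4.
Step 38. [r3c4∈{1}] r3c4 has the single candidate 1. So r3c4=1.
Step 39. [r3c8∈{3}] only 3 remains possible at r3c8 ⇒ r3c8=3.
Step 40. [r1c6∈{9}] r1c6's peers cover all but 9, so r1c6=9.
Step 41. [r8c8∈{6}] only 6 remains possible at r8c8, so r8c8=6.
Step 42. [r6c1∈{3}] r6c1's peers cover all but 3. So r6c1=3.
Step 43. [r9c3∈{5}] r9c3 has the single candidate 5, so r9c3=5.
Step 44. [r1c2∈{5}] r1c2's peers cover all but 5, so r1c2=5.

Answer: 6 5 7 3 2 9 1 8 4 / 4 3 1 5 6 8 9 7 2 / 8 2 9 1 4 7 5 3 6 / 5 8 6 9 1 4 3 2 7 / 9 7 2 6 5 3 4 1 8 / 3 1 4 8 7 2 6 9 5 / 7 6 8 4 3 1 2 5 9 / 2 4 3 7 9 5 8 6 1 / 1 9 5 2 8 6 7 4 3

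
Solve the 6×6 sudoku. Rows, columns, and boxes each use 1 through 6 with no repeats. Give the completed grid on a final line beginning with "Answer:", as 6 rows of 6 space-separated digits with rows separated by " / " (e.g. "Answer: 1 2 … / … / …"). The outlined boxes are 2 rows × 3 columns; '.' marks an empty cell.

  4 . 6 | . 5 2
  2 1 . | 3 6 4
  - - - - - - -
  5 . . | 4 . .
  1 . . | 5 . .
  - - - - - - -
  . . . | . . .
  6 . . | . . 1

Step 1. [r5c1∈{3}] r5c1's peers cover all but 3, so r5c1=3.
Step 2. [r6c4∈{2}] r6c4 has the single candidate 2, so r6c4=2.
Step 3. [r5c5∈{4}] nothing but 4 survives at r5c5 ⇒ r5c5=4.
Step 4. [r5c6∈{5,6}] r5c6 is the only open cell in col 6 admitting 5. So r5c6=5.
Step 5. [r5c2∈{2}] nothing but 2 survives at r5c2 ⇒ r5c2=2.
Step 6. [r6c5∈{3}] r6c5's peers cover all but 3. So r6c5=3.
Step 7. [r4c5∈{2}] nothing but 2 survives at r4c5 ⇒ r4c5=2.
Step 8. [r1c2∈{3}] nothing but 3 survives at r1c2. So r1c2=3.
Step 9. [r3c2∈{6}] r3c2 is down to just 6 ⇒ r3c2=6.
Step 10. [r4c2∈{4}] r4c2 is down to just 4, so r4c2=4.
Step 11. [r4c3∈{3}] nothing but 3 survives at r4c3 ⇒ r4c3=3.
Step 12. [r2c3∈{5}] nothing but 5 survives at r2c3. So r2c3=5.
Step 13. [r5c4∈{6}] only 6 remains possible at r5c4 ⇒ r5c4=6.
Step 14. [r6c2∈{5}] r6c2 is down to just 5, so r6c2=5.
Step 15. [r5c3∈{1}] only 1 remains possible at r5c3. So r5c3=1.
Step 16. [r4c6∈{6}] r4c6 has the single candidate 6, so r4c6=6.
Step 17. [r3c6∈{3}] nothing but 3 survives at r3c6, so r3c6=3.
Step 18. [r1c4∈{1}] nothing but 1 survives at r1c4 ⇒ r1c4=1.
Step 19. [r3c3∈{2}] r3c3 is down to just 2. So r3c3=2.
Step 20. [r6c3∈{4}] only 4 remains possible at r6c3 ⇒ r6c3=4.
Step 21. [r3c5∈{1}] r3c5 has the single candidate 1, so r3c5=1.

Answer: 4 3 6 1 5 2 / 2 1 5 3 6 4 / 5 6 2 4 1 3 / 1 4 3 5 2 6 / 3 2 1 6 4 5 / 6 5 4 2 3 1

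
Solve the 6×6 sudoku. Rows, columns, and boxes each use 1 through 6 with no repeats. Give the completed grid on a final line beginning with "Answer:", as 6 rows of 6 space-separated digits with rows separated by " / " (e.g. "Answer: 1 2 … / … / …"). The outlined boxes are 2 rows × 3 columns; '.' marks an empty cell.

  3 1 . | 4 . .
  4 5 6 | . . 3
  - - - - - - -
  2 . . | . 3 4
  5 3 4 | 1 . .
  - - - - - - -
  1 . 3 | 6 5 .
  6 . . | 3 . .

Step 1. [r5c6∈{2}] r5c6's peers cover all but 2, so r5c6=2.
Step 2. [r4c5∈{2,6}] 2 has one home in row 4: r4c5, so r4c5=2.
Step 3. [r6c2∈{2,4}] 2 has one home in col 2: r6c2, so r6c2=2.
Step 4. [r6c5∈{1,4}] 4 has one home in row 6: r6c5, so r6c5=4.
Step 5. [r4c6∈{6}] nothing but 6 survives at r4c6. So r4c6=6.
Step 6. [r6c6∈{1}] r6c6's peers cover all but 1. So r6c6=1.
Step 7. [r3c4∈{5}] r3c4's peers cover all but 5. So r3c4=5.
Step 8. [r2c5∈{1}] only 1 remains possible at r2c5. So r2c5=1.
Step 9. [r5c2∈{4}] nothing but 4 survives at r5c2, so r5c2=4.
Step 10. [r3c2∈{6}] only 6 remains possible at r3c2 ⇒ r3c2=6.
Step 11. [r1c5∈{6}] only 6 remains possible at r1c5. So r1c5=6.
Step 12. [r2c4∈{2}] only 2 remains possible at r2c4, so r2c4=2.
Step 13. [r3c3∈{1}] r3c3 has the single candidate 1 ⇒ r3c3=1.
Step 14. [r1c6∈{5}] nothing but 5 survives at r1c6 ⇒ r1c6=5.
Step 15. [r6c3∈{5}] nothing but 5 survives at r6c3. So r6c3=5.
Step 16. [r1c3∈{2}] r1c3's peers cover all but 2. So r1c3=2.

Answer: 3 1 2 4 6 5 / 4 5 6 2 1 3 / 2 6 1 5 3 4 / 5 3 4 1 2 6 / 1 4 3 6 5 2 / 6 2 5 3 4 1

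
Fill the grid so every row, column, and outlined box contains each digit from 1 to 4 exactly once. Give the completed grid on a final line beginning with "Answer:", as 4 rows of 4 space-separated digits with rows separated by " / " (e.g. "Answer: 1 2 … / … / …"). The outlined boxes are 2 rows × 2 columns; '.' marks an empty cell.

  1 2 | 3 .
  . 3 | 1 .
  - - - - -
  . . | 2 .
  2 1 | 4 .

Step 1. [r2c1∈{4}] nothing but 4 survives at r2c1, so r2c1=4.
Step 2. [r3c1∈{3}] r3c1 has the single candidate 3 ⇒ r3c1=3.
Step 3. [r4c4∈{3}] nothing but 3 survives at r4c4 ⇒ r4c4=3.
Step 4. [r1c4∈{4}] r1c4 has the single candidate 4, so r1c4=4.
Step 5. [r3c4∈{1}] r3c4's peers cover all but 1 ⇒ r3c4=1.
Step 6. [r2c4∈{2}] r2c4 has the single candidate 2. So r2c4=2.
Step 7. [r3c2∈{4}] r3c2 has the single candidate 4, so r3c2=4.

Answer: 1 2 3 4 / 4 3 1 2 / 3 4 2 1 / 2 1 4 3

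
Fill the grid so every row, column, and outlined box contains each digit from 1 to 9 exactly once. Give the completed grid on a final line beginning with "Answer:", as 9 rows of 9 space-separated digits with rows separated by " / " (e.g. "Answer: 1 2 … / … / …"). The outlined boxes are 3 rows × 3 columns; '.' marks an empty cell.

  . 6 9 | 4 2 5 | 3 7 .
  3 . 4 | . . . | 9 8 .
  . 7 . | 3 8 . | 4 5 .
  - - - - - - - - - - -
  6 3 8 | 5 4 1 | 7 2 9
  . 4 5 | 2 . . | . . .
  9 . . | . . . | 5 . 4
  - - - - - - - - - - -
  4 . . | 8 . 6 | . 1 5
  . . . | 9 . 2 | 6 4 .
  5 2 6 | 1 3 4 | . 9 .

Step 1. [r7c5∈{7}] only 7 remains possible at r7c5, so r7c5=7.
Step 2. [r3c9∈{1,2,6}] in row 3, 6 fits only at r3c9, so r3c9=6.
Step 3. [r6c2∈{1}] r6c2 is down to just 1, so r6c2=1.
Step 4. [r6c5∈{6}] nothing but 6 survives at r6c5 ⇒ r6c5=6.
Step 5. [r8c9∈{3,7,8}] across box 9, 3 lands solely at r8c9, so r8c9=3.
Step 6. [r6c4∈{7}] nothing but 7 survives at r6c4 ⇒ r6c4=7.
Step 7. [r1c9∈{1}] r1c9 is down to just 1 ⇒ r1c9=1.
Step 8. [r5c9∈{8}] r5c9's peers cover all but 8. So r5c9=8.
Step 9. [r8c3∈{1,7}] across col 3, 7 lands solely at r8c3 ⇒ r8c3=7.
Step 10. [r6c8∈{3}] nothing but 3 survives at r6c8. So r6c8=3.
Step 11. [r3c3∈{1,2}] 1 has one home in col 3: r3c3, so r3c3=1.
Step 12. [r1c1∈{8}] r1c1 has the single candidate 8. So r1c1=8.
Step 13. [r5c6∈{3,9}] 3 has one home in row 5: r5c6. So r5c6=3.
Step 14. [r6c3∈{2}] r6c3's peers cover all but 2, so r6c3=2.
Step 15. [r5c5∈{9}] nothing but 9 survives at r5c5, so r5c5=9.
Step 16. [r8c5∈{5}] nothing but 5 survives at r8c5. So r8c5=5.
Step 17. [r6c6∈{8}] r6c6's peers cover all but 8. So r6c6=8.
Step 18. [r2c5∈{1}] r2c5 is down to just 1, so r2c5=1.
Step 19. [r2c6∈{7}] r2c6 is down to just 7, so r2c6=7.
Step 20. [r9c7∈{8}] only 8 remains possible at r9c7. So r9c7=8.
Step 21. [r2c9∈{2}] nothing but 2 survives at r2c9. So r2c9=2.
Step 22. [r5c7∈{1}] r5c7's peers cover all but 1. So r5c7=1.
Step 23. [r7c3∈{3}] only 3 remains possible at r7c3. So r7c3=3.
Step 24. [r7c7∈{2}] only 2 remains possible at r7c7. So r7c7=2.
Step 25. [r8c1∈{1}] r8c1 is down to just 1 ⇒ r8c1=1.
Step 26. [r2c4∈{6}] nothing but 6 survives at r2c4 ⇒ r2c4=6.
Step 27. [r3c6∈{9}] r3c6 has the single candidate 9. So r3c6=9.
Step 28. [r9c9∈{7}] r9c9 has the single candidate 7 ⇒ r9c9=7.
Step 29. [r3c1∈{2}] nothing but 2 survives at r3c1. So r3c1=2.
Step 30. [r5c1∈{7}] nothing but 7 survives at r5c1, so r5c1=7.
Step 31. [r7c2∈{9}] r7c2 is down to just 9, so r7c2=9.
Step 32. [r5c8∈{6}] r5c8's peers cover all but 6 ⇒ r5c8=6.
Step 33. [r2c2∈{5}] r2c2 has the single candidate 5. So r2c2=5.
Step 34. [r8c2∈{8}] r8c2 is down to just 8 ⇒ r8c2=8.

Answer: 8 6 9 4 2 5 3 7 1 / 3 5 4 6 1 7 9 8 2 / 2 7 1 3 8 9 4 5 6 / 6 3 8 5 4 1 7 2 9 / 7 4 5 2 9 3 1 6 8 / 9 1 2 7 6 8 5 3 4 / 4 9 3 8 7 6 2 1 5 / 1 8 7 9 5 2 6 4 3 / 5 2 6 1 3 4 8 9 7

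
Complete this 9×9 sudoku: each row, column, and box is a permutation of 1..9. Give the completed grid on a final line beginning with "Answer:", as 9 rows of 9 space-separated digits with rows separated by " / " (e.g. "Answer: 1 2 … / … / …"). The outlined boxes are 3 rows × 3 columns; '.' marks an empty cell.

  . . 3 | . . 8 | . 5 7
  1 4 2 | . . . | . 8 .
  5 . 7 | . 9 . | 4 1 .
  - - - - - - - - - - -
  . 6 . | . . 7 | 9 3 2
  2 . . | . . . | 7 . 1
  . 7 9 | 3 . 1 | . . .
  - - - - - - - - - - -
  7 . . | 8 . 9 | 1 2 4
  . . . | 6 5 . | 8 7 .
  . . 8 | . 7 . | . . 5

Step 1. [r5c2∈{3,5,8}] r5c2 is the only open cell in row 5 admitting 3, so r5c2=3.
Step 2. [r6c5∈{2,4,6,8}] row 6 places 2 nowhere but r6c5, so r6c5=2.
Step 3. [r1c1∈{6,9}] in box 1, 6 fits only at r1c1 ⇒ r1c1=6.
Step 4. [r9c8∈{6,9}] col 8 places 9 nowhere but r9c8, so r9c8=9.
Step 5. [r8c9∈{3}] nothing but 3 survives at r8c9, so r8c9=3.
Step 6. [r3c6∈{2,3,6}] across row 3, 3 lands solely at r3c6 ⇒ r3c6=3.
Step 7. [r9c4∈{1,2,4}] r9c4 is the only open cell in box 8 admitting 1 ⇒ r9c4=1.
Step 8. [r2c5∈{6}] r2c5 has the single candidate 6 ⇒ r2c5=6.
Step 9. [r8c2∈{1,2,9}] col 2 places 1 nowhere but r8c2 ⇒ r8c2=1.
Step 10. [r8c3∈{4}] nothing but 4 survives at r8c3 ⇒ r8c3=4.
Step 11. [r5c3∈{5}] only 5 remains possible at r5c3, so r5c3=5.
Step 12. [r5c6∈{4,6}] across col 6, 6 lands solely at r5c6 ⇒ r5c6=6.
Step 13. [r5c8∈{4}] only 4 remains possible at r5c8. So r5c8=4.
Step 14. [r6c1∈{4,8}] across row 6, 4 lands solely at r6c1, so r6c1=4.
Step 15. [r4c4∈{4,5}] row 4 places 5 nowhere but r4c4. So r4c4=5.
Step 16. [r4c5∈{4,8}] row 4 places 4 nowhere but r4c5. So r4c5=4.
Step 17. [r6c8∈{6}] r6c8 has the single candidate 6 ⇒ r6c8=6.
Step 18. [r1c7∈{2}] r1c7's peers cover all but 2 ⇒ r1c7=2.
Step 19. [r9c2∈{2}] r9c2's peers cover all but 2, so r9c2=2.
Step 20. [r1c2∈{9}] nothing but 9 survives at r1c2 ⇒ r1c2=9.
Step 21. [r4c1∈{8}] only 8 remains possible at r4c1 ⇒ r4c1=8.
Step 22. [r3c9∈{6}] r3c9 has the single candidate 6, so r3c9=6.
Step 23. [r9c1∈{3}] nothing but 3 survives at r9c1 ⇒ r9c1=3.
Step 24. [r6c9∈{8}] nothing but 8 survives at r6c9, so r6c9=8.
Step 25. [r1c4∈{4}] nothing but 4 survives at r1c4, so r1c4=4.
Step 26. [r3c2∈{8}] nothing but 8 survives at r3c2 ⇒ r3c2=8.
Step 27. [r2c9∈{9}] r2c9 has the single candidate 9. So r2c9=9.
Step 28. [r1c5∈{1}] only 1 remains possible at r1c5 ⇒ r1c5=1.
Step 29. [r3c4∈{2}] r3c4 is down to just 2, so r3c4=2.
Step 30. [r5c4∈{9}] r5c4's peers cover all but 9, so r5c4=9.
Step 31. [r2c6∈{5}] r2c6 has the single candidate 5 ⇒ r2c6=5.
Step 32. [r8c1∈{9}] only 9 remains possible at r8c1, so r8c1=9.
Step 33. [r5c5∈{8}] r5c5's peers cover all but 8. So r5c5=8.
Step 34. [r6c7∈{5}] r6c7's peers cover all but 5 ⇒ r6c7=5.
Step 35. [r8c6∈{2}] only 2 remains possible at r8c6. So r8c6=2.
Step 36. [r2c7∈{3}] r2c7 has the single candidate 3, so r2c7=3.
Step 37. [r7c3∈{6}] r7c3 has the single candidate 6. So r7c3=6.
Step 38. [r2c4∈{7}] r2c4 is down to just 7. So r2c4=7.
Step 39. [r9c6∈{4}] nothing but 4 survives at r9c6 ⇒ r9c6=4.
Step 40. [r9c7∈{6}] r9c7 is down to just 6, so r9c7=6.
Step 41. [r7c5∈{3}] nothing but 3 survives at r7c5, so r7c5=3.
Step 42. [r4c3∈{1}] r4c3's peers cover all but 1. So r4c3=1.
Step 43. [r7c2∈{5}] nothing but 5 survives at r7c2 ⇒ r7c2=5.

Answer: 6 9 3 4 1 8 2 5 7 / 1 4 2 7 6 5 3 8 9 / 5 8 7 2 9 3 4 1 6 / 8 6 1 5 4 7 9 3 2 / 2 3 5 9 8 6 7 4 1 / 4 7 9 3 2 1 5 6 8 / 7 5 6 8 3 9 1 2 4 / 9 1 4 6 5 2 8 7 3 / 3 2 8 1 7 4 6 9 5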